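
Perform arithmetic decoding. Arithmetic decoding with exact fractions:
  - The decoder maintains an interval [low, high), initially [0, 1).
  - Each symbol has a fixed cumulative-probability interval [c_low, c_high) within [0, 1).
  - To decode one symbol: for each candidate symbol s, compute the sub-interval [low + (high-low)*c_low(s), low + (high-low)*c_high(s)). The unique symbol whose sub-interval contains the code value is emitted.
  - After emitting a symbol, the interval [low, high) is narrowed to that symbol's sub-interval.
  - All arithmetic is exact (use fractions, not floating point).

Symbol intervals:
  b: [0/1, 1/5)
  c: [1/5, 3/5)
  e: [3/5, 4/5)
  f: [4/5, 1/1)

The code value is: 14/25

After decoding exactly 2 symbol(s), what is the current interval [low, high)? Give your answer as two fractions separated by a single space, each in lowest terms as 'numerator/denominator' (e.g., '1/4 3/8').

Step 1: interval [0/1, 1/1), width = 1/1 - 0/1 = 1/1
  'b': [0/1 + 1/1*0/1, 0/1 + 1/1*1/5) = [0/1, 1/5)
  'c': [0/1 + 1/1*1/5, 0/1 + 1/1*3/5) = [1/5, 3/5) <- contains code 14/25
  'e': [0/1 + 1/1*3/5, 0/1 + 1/1*4/5) = [3/5, 4/5)
  'f': [0/1 + 1/1*4/5, 0/1 + 1/1*1/1) = [4/5, 1/1)
  emit 'c', narrow to [1/5, 3/5)
Step 2: interval [1/5, 3/5), width = 3/5 - 1/5 = 2/5
  'b': [1/5 + 2/5*0/1, 1/5 + 2/5*1/5) = [1/5, 7/25)
  'c': [1/5 + 2/5*1/5, 1/5 + 2/5*3/5) = [7/25, 11/25)
  'e': [1/5 + 2/5*3/5, 1/5 + 2/5*4/5) = [11/25, 13/25)
  'f': [1/5 + 2/5*4/5, 1/5 + 2/5*1/1) = [13/25, 3/5) <- contains code 14/25
  emit 'f', narrow to [13/25, 3/5)

Answer: 13/25 3/5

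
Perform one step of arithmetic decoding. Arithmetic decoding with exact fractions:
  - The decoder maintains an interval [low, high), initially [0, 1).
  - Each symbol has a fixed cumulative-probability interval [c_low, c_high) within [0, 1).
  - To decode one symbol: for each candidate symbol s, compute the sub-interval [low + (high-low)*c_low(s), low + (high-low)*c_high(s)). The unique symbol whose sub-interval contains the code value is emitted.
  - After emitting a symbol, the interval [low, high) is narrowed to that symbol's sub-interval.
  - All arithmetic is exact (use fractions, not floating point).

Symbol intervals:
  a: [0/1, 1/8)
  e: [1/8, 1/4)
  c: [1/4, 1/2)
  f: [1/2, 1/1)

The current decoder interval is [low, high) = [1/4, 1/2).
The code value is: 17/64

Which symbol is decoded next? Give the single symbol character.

Answer: a

Derivation:
Interval width = high − low = 1/2 − 1/4 = 1/4
Scaled code = (code − low) / width = (17/64 − 1/4) / 1/4 = 1/16
  a: [0/1, 1/8) ← scaled code falls here ✓
  e: [1/8, 1/4) 
  c: [1/4, 1/2) 
  f: [1/2, 1/1) 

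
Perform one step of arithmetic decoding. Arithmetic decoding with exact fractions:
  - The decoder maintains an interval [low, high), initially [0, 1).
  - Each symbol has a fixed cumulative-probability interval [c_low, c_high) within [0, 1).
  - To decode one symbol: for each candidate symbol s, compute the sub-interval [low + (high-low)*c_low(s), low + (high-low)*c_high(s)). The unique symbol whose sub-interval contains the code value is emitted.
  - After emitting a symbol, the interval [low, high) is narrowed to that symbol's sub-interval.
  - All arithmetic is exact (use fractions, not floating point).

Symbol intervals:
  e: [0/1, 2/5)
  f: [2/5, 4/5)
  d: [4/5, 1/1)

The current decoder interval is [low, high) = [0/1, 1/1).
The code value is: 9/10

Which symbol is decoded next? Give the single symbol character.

Answer: d

Derivation:
Interval width = high − low = 1/1 − 0/1 = 1/1
Scaled code = (code − low) / width = (9/10 − 0/1) / 1/1 = 9/10
  e: [0/1, 2/5) 
  f: [2/5, 4/5) 
  d: [4/5, 1/1) ← scaled code falls here ✓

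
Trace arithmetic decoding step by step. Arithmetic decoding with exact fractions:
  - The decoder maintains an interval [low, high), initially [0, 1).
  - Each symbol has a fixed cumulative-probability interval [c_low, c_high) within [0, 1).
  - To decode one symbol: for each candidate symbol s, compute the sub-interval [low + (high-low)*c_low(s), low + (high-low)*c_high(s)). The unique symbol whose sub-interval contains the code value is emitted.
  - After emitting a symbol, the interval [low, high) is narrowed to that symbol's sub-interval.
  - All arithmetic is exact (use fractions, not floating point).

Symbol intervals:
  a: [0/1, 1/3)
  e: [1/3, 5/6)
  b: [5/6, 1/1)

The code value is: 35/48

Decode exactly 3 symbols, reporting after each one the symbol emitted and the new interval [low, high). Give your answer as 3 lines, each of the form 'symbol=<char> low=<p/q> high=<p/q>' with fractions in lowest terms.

Answer: symbol=e low=1/3 high=5/6
symbol=e low=1/2 high=3/4
symbol=b low=17/24 high=3/4

Derivation:
Step 1: interval [0/1, 1/1), width = 1/1 - 0/1 = 1/1
  'a': [0/1 + 1/1*0/1, 0/1 + 1/1*1/3) = [0/1, 1/3)
  'e': [0/1 + 1/1*1/3, 0/1 + 1/1*5/6) = [1/3, 5/6) <- contains code 35/48
  'b': [0/1 + 1/1*5/6, 0/1 + 1/1*1/1) = [5/6, 1/1)
  emit 'e', narrow to [1/3, 5/6)
Step 2: interval [1/3, 5/6), width = 5/6 - 1/3 = 1/2
  'a': [1/3 + 1/2*0/1, 1/3 + 1/2*1/3) = [1/3, 1/2)
  'e': [1/3 + 1/2*1/3, 1/3 + 1/2*5/6) = [1/2, 3/4) <- contains code 35/48
  'b': [1/3 + 1/2*5/6, 1/3 + 1/2*1/1) = [3/4, 5/6)
  emit 'e', narrow to [1/2, 3/4)
Step 3: interval [1/2, 3/4), width = 3/4 - 1/2 = 1/4
  'a': [1/2 + 1/4*0/1, 1/2 + 1/4*1/3) = [1/2, 7/12)
  'e': [1/2 + 1/4*1/3, 1/2 + 1/4*5/6) = [7/12, 17/24)
  'b': [1/2 + 1/4*5/6, 1/2 + 1/4*1/1) = [17/24, 3/4) <- contains code 35/48
  emit 'b', narrow to [17/24, 3/4)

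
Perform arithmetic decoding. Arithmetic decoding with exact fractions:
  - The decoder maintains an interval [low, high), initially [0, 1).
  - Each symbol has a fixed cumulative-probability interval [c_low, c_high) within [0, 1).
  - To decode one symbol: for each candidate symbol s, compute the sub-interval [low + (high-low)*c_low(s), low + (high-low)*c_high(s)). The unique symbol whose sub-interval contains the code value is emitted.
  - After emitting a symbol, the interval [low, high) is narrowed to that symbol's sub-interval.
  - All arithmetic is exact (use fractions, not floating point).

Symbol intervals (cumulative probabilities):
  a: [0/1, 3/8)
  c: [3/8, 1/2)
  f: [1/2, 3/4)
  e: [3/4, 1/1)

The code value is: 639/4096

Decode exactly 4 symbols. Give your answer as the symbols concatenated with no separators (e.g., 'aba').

Step 1: interval [0/1, 1/1), width = 1/1 - 0/1 = 1/1
  'a': [0/1 + 1/1*0/1, 0/1 + 1/1*3/8) = [0/1, 3/8) <- contains code 639/4096
  'c': [0/1 + 1/1*3/8, 0/1 + 1/1*1/2) = [3/8, 1/2)
  'f': [0/1 + 1/1*1/2, 0/1 + 1/1*3/4) = [1/2, 3/4)
  'e': [0/1 + 1/1*3/4, 0/1 + 1/1*1/1) = [3/4, 1/1)
  emit 'a', narrow to [0/1, 3/8)
Step 2: interval [0/1, 3/8), width = 3/8 - 0/1 = 3/8
  'a': [0/1 + 3/8*0/1, 0/1 + 3/8*3/8) = [0/1, 9/64)
  'c': [0/1 + 3/8*3/8, 0/1 + 3/8*1/2) = [9/64, 3/16) <- contains code 639/4096
  'f': [0/1 + 3/8*1/2, 0/1 + 3/8*3/4) = [3/16, 9/32)
  'e': [0/1 + 3/8*3/4, 0/1 + 3/8*1/1) = [9/32, 3/8)
  emit 'c', narrow to [9/64, 3/16)
Step 3: interval [9/64, 3/16), width = 3/16 - 9/64 = 3/64
  'a': [9/64 + 3/64*0/1, 9/64 + 3/64*3/8) = [9/64, 81/512) <- contains code 639/4096
  'c': [9/64 + 3/64*3/8, 9/64 + 3/64*1/2) = [81/512, 21/128)
  'f': [9/64 + 3/64*1/2, 9/64 + 3/64*3/4) = [21/128, 45/256)
  'e': [9/64 + 3/64*3/4, 9/64 + 3/64*1/1) = [45/256, 3/16)
  emit 'a', narrow to [9/64, 81/512)
Step 4: interval [9/64, 81/512), width = 81/512 - 9/64 = 9/512
  'a': [9/64 + 9/512*0/1, 9/64 + 9/512*3/8) = [9/64, 603/4096)
  'c': [9/64 + 9/512*3/8, 9/64 + 9/512*1/2) = [603/4096, 153/1024)
  'f': [9/64 + 9/512*1/2, 9/64 + 9/512*3/4) = [153/1024, 315/2048)
  'e': [9/64 + 9/512*3/4, 9/64 + 9/512*1/1) = [315/2048, 81/512) <- contains code 639/4096
  emit 'e', narrow to [315/2048, 81/512)

Answer: acae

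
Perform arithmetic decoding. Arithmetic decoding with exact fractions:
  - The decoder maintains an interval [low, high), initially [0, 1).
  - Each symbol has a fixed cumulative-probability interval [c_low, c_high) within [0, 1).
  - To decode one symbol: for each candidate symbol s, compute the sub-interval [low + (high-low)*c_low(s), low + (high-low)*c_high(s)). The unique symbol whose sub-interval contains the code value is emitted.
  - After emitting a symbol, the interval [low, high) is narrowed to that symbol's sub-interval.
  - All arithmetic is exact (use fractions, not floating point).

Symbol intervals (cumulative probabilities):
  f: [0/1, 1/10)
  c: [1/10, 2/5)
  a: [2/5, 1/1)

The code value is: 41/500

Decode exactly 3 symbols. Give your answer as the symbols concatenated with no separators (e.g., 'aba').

Step 1: interval [0/1, 1/1), width = 1/1 - 0/1 = 1/1
  'f': [0/1 + 1/1*0/1, 0/1 + 1/1*1/10) = [0/1, 1/10) <- contains code 41/500
  'c': [0/1 + 1/1*1/10, 0/1 + 1/1*2/5) = [1/10, 2/5)
  'a': [0/1 + 1/1*2/5, 0/1 + 1/1*1/1) = [2/5, 1/1)
  emit 'f', narrow to [0/1, 1/10)
Step 2: interval [0/1, 1/10), width = 1/10 - 0/1 = 1/10
  'f': [0/1 + 1/10*0/1, 0/1 + 1/10*1/10) = [0/1, 1/100)
  'c': [0/1 + 1/10*1/10, 0/1 + 1/10*2/5) = [1/100, 1/25)
  'a': [0/1 + 1/10*2/5, 0/1 + 1/10*1/1) = [1/25, 1/10) <- contains code 41/500
  emit 'a', narrow to [1/25, 1/10)
Step 3: interval [1/25, 1/10), width = 1/10 - 1/25 = 3/50
  'f': [1/25 + 3/50*0/1, 1/25 + 3/50*1/10) = [1/25, 23/500)
  'c': [1/25 + 3/50*1/10, 1/25 + 3/50*2/5) = [23/500, 8/125)
  'a': [1/25 + 3/50*2/5, 1/25 + 3/50*1/1) = [8/125, 1/10) <- contains code 41/500
  emit 'a', narrow to [8/125, 1/10)

Answer: faa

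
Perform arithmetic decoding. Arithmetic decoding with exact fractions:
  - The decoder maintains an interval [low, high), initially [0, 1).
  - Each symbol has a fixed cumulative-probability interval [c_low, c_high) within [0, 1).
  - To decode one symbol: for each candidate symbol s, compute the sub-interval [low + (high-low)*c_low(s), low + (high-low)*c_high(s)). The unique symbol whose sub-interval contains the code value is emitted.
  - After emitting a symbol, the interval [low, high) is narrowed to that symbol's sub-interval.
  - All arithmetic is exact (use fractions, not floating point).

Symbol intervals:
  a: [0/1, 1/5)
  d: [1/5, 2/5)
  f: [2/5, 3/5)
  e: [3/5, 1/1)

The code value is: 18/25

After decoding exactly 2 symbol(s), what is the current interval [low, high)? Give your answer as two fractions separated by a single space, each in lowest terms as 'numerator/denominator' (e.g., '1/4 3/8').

Answer: 17/25 19/25

Derivation:
Step 1: interval [0/1, 1/1), width = 1/1 - 0/1 = 1/1
  'a': [0/1 + 1/1*0/1, 0/1 + 1/1*1/5) = [0/1, 1/5)
  'd': [0/1 + 1/1*1/5, 0/1 + 1/1*2/5) = [1/5, 2/5)
  'f': [0/1 + 1/1*2/5, 0/1 + 1/1*3/5) = [2/5, 3/5)
  'e': [0/1 + 1/1*3/5, 0/1 + 1/1*1/1) = [3/5, 1/1) <- contains code 18/25
  emit 'e', narrow to [3/5, 1/1)
Step 2: interval [3/5, 1/1), width = 1/1 - 3/5 = 2/5
  'a': [3/5 + 2/5*0/1, 3/5 + 2/5*1/5) = [3/5, 17/25)
  'd': [3/5 + 2/5*1/5, 3/5 + 2/5*2/5) = [17/25, 19/25) <- contains code 18/25
  'f': [3/5 + 2/5*2/5, 3/5 + 2/5*3/5) = [19/25, 21/25)
  'e': [3/5 + 2/5*3/5, 3/5 + 2/5*1/1) = [21/25, 1/1)
  emit 'd', narrow to [17/25, 19/25)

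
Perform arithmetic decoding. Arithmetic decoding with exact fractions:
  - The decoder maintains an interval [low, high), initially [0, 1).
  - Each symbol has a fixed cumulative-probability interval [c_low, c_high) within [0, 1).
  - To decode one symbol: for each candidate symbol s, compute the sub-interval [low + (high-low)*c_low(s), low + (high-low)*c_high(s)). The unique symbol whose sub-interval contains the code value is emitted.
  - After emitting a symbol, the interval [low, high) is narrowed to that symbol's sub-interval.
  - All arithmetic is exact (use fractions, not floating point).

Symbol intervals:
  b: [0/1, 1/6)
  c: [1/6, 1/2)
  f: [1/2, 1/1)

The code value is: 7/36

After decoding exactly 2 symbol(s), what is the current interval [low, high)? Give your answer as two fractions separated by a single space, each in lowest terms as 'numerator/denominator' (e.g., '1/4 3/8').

Step 1: interval [0/1, 1/1), width = 1/1 - 0/1 = 1/1
  'b': [0/1 + 1/1*0/1, 0/1 + 1/1*1/6) = [0/1, 1/6)
  'c': [0/1 + 1/1*1/6, 0/1 + 1/1*1/2) = [1/6, 1/2) <- contains code 7/36
  'f': [0/1 + 1/1*1/2, 0/1 + 1/1*1/1) = [1/2, 1/1)
  emit 'c', narrow to [1/6, 1/2)
Step 2: interval [1/6, 1/2), width = 1/2 - 1/6 = 1/3
  'b': [1/6 + 1/3*0/1, 1/6 + 1/3*1/6) = [1/6, 2/9) <- contains code 7/36
  'c': [1/6 + 1/3*1/6, 1/6 + 1/3*1/2) = [2/9, 1/3)
  'f': [1/6 + 1/3*1/2, 1/6 + 1/3*1/1) = [1/3, 1/2)
  emit 'b', narrow to [1/6, 2/9)

Answer: 1/6 2/9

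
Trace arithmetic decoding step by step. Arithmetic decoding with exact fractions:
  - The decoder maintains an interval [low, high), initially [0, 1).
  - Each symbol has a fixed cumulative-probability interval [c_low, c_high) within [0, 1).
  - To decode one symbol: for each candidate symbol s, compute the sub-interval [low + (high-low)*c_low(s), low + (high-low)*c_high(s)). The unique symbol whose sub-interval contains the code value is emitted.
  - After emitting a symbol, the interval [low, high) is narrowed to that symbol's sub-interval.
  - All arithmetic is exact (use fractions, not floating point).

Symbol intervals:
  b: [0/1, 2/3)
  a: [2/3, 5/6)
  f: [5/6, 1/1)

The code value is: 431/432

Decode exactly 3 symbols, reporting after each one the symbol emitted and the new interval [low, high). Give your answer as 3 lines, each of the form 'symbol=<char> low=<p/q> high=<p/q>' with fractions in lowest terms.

Step 1: interval [0/1, 1/1), width = 1/1 - 0/1 = 1/1
  'b': [0/1 + 1/1*0/1, 0/1 + 1/1*2/3) = [0/1, 2/3)
  'a': [0/1 + 1/1*2/3, 0/1 + 1/1*5/6) = [2/3, 5/6)
  'f': [0/1 + 1/1*5/6, 0/1 + 1/1*1/1) = [5/6, 1/1) <- contains code 431/432
  emit 'f', narrow to [5/6, 1/1)
Step 2: interval [5/6, 1/1), width = 1/1 - 5/6 = 1/6
  'b': [5/6 + 1/6*0/1, 5/6 + 1/6*2/3) = [5/6, 17/18)
  'a': [5/6 + 1/6*2/3, 5/6 + 1/6*5/6) = [17/18, 35/36)
  'f': [5/6 + 1/6*5/6, 5/6 + 1/6*1/1) = [35/36, 1/1) <- contains code 431/432
  emit 'f', narrow to [35/36, 1/1)
Step 3: interval [35/36, 1/1), width = 1/1 - 35/36 = 1/36
  'b': [35/36 + 1/36*0/1, 35/36 + 1/36*2/3) = [35/36, 107/108)
  'a': [35/36 + 1/36*2/3, 35/36 + 1/36*5/6) = [107/108, 215/216)
  'f': [35/36 + 1/36*5/6, 35/36 + 1/36*1/1) = [215/216, 1/1) <- contains code 431/432
  emit 'f', narrow to [215/216, 1/1)

Answer: symbol=f low=5/6 high=1/1
symbol=f low=35/36 high=1/1
symbol=f low=215/216 high=1/1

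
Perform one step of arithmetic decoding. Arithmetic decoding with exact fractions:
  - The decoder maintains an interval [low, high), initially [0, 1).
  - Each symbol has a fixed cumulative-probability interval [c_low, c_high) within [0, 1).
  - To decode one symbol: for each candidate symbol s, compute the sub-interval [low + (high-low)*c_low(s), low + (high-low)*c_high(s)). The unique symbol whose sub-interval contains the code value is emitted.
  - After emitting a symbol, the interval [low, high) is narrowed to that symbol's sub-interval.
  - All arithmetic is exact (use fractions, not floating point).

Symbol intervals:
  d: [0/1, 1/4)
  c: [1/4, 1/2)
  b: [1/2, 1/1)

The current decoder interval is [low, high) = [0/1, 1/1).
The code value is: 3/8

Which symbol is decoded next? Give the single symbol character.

Interval width = high − low = 1/1 − 0/1 = 1/1
Scaled code = (code − low) / width = (3/8 − 0/1) / 1/1 = 3/8
  d: [0/1, 1/4) 
  c: [1/4, 1/2) ← scaled code falls here ✓
  b: [1/2, 1/1) 

Answer: c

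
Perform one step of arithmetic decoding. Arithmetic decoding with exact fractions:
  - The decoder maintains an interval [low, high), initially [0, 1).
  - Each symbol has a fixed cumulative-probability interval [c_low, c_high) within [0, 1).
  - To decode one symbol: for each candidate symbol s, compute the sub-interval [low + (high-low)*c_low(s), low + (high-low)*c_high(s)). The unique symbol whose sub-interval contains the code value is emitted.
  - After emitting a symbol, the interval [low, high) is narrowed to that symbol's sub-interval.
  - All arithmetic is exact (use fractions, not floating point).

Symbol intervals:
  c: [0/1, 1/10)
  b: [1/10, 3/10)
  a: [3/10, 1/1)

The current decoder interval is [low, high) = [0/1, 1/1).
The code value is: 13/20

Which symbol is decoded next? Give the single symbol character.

Interval width = high − low = 1/1 − 0/1 = 1/1
Scaled code = (code − low) / width = (13/20 − 0/1) / 1/1 = 13/20
  c: [0/1, 1/10) 
  b: [1/10, 3/10) 
  a: [3/10, 1/1) ← scaled code falls here ✓

Answer: a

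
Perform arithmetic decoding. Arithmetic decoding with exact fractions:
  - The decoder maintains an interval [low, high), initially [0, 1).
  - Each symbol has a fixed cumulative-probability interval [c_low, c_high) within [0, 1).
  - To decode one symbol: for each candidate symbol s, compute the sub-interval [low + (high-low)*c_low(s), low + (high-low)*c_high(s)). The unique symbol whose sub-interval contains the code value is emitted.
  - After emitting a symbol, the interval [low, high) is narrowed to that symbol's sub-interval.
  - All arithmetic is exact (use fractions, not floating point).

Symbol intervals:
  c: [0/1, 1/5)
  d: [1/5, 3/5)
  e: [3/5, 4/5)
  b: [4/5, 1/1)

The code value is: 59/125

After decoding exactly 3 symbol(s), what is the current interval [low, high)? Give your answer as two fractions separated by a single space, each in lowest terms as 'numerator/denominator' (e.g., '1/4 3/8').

Answer: 57/125 61/125

Derivation:
Step 1: interval [0/1, 1/1), width = 1/1 - 0/1 = 1/1
  'c': [0/1 + 1/1*0/1, 0/1 + 1/1*1/5) = [0/1, 1/5)
  'd': [0/1 + 1/1*1/5, 0/1 + 1/1*3/5) = [1/5, 3/5) <- contains code 59/125
  'e': [0/1 + 1/1*3/5, 0/1 + 1/1*4/5) = [3/5, 4/5)
  'b': [0/1 + 1/1*4/5, 0/1 + 1/1*1/1) = [4/5, 1/1)
  emit 'd', narrow to [1/5, 3/5)
Step 2: interval [1/5, 3/5), width = 3/5 - 1/5 = 2/5
  'c': [1/5 + 2/5*0/1, 1/5 + 2/5*1/5) = [1/5, 7/25)
  'd': [1/5 + 2/5*1/5, 1/5 + 2/5*3/5) = [7/25, 11/25)
  'e': [1/5 + 2/5*3/5, 1/5 + 2/5*4/5) = [11/25, 13/25) <- contains code 59/125
  'b': [1/5 + 2/5*4/5, 1/5 + 2/5*1/1) = [13/25, 3/5)
  emit 'e', narrow to [11/25, 13/25)
Step 3: interval [11/25, 13/25), width = 13/25 - 11/25 = 2/25
  'c': [11/25 + 2/25*0/1, 11/25 + 2/25*1/5) = [11/25, 57/125)
  'd': [11/25 + 2/25*1/5, 11/25 + 2/25*3/5) = [57/125, 61/125) <- contains code 59/125
  'e': [11/25 + 2/25*3/5, 11/25 + 2/25*4/5) = [61/125, 63/125)
  'b': [11/25 + 2/25*4/5, 11/25 + 2/25*1/1) = [63/125, 13/25)
  emit 'd', narrow to [57/125, 61/125)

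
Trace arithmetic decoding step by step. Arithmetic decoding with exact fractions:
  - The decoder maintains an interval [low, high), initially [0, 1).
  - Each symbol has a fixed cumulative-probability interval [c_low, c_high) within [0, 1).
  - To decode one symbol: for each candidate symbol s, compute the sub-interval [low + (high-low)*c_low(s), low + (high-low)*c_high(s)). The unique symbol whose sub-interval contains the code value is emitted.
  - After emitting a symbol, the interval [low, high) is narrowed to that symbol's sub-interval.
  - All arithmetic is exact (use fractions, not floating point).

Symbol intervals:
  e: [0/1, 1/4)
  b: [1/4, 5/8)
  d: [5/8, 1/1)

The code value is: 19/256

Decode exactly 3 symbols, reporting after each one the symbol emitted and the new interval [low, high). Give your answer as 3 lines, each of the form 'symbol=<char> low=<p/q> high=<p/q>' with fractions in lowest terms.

Answer: symbol=e low=0/1 high=1/4
symbol=b low=1/16 high=5/32
symbol=e low=1/16 high=11/128

Derivation:
Step 1: interval [0/1, 1/1), width = 1/1 - 0/1 = 1/1
  'e': [0/1 + 1/1*0/1, 0/1 + 1/1*1/4) = [0/1, 1/4) <- contains code 19/256
  'b': [0/1 + 1/1*1/4, 0/1 + 1/1*5/8) = [1/4, 5/8)
  'd': [0/1 + 1/1*5/8, 0/1 + 1/1*1/1) = [5/8, 1/1)
  emit 'e', narrow to [0/1, 1/4)
Step 2: interval [0/1, 1/4), width = 1/4 - 0/1 = 1/4
  'e': [0/1 + 1/4*0/1, 0/1 + 1/4*1/4) = [0/1, 1/16)
  'b': [0/1 + 1/4*1/4, 0/1 + 1/4*5/8) = [1/16, 5/32) <- contains code 19/256
  'd': [0/1 + 1/4*5/8, 0/1 + 1/4*1/1) = [5/32, 1/4)
  emit 'b', narrow to [1/16, 5/32)
Step 3: interval [1/16, 5/32), width = 5/32 - 1/16 = 3/32
  'e': [1/16 + 3/32*0/1, 1/16 + 3/32*1/4) = [1/16, 11/128) <- contains code 19/256
  'b': [1/16 + 3/32*1/4, 1/16 + 3/32*5/8) = [11/128, 31/256)
  'd': [1/16 + 3/32*5/8, 1/16 + 3/32*1/1) = [31/256, 5/32)
  emit 'e', narrow to [1/16, 11/128)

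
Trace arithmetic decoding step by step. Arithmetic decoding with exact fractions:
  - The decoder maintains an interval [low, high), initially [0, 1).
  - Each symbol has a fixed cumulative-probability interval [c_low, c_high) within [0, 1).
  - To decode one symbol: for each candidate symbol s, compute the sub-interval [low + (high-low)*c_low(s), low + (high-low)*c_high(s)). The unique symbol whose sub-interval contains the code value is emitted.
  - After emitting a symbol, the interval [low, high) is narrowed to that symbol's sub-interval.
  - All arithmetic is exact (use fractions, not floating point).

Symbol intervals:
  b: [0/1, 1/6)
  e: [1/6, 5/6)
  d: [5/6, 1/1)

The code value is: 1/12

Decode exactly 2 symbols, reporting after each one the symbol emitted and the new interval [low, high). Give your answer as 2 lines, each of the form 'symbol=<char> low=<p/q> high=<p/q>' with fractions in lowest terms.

Step 1: interval [0/1, 1/1), width = 1/1 - 0/1 = 1/1
  'b': [0/1 + 1/1*0/1, 0/1 + 1/1*1/6) = [0/1, 1/6) <- contains code 1/12
  'e': [0/1 + 1/1*1/6, 0/1 + 1/1*5/6) = [1/6, 5/6)
  'd': [0/1 + 1/1*5/6, 0/1 + 1/1*1/1) = [5/6, 1/1)
  emit 'b', narrow to [0/1, 1/6)
Step 2: interval [0/1, 1/6), width = 1/6 - 0/1 = 1/6
  'b': [0/1 + 1/6*0/1, 0/1 + 1/6*1/6) = [0/1, 1/36)
  'e': [0/1 + 1/6*1/6, 0/1 + 1/6*5/6) = [1/36, 5/36) <- contains code 1/12
  'd': [0/1 + 1/6*5/6, 0/1 + 1/6*1/1) = [5/36, 1/6)
  emit 'e', narrow to [1/36, 5/36)

Answer: symbol=b low=0/1 high=1/6
symbol=e low=1/36 high=5/36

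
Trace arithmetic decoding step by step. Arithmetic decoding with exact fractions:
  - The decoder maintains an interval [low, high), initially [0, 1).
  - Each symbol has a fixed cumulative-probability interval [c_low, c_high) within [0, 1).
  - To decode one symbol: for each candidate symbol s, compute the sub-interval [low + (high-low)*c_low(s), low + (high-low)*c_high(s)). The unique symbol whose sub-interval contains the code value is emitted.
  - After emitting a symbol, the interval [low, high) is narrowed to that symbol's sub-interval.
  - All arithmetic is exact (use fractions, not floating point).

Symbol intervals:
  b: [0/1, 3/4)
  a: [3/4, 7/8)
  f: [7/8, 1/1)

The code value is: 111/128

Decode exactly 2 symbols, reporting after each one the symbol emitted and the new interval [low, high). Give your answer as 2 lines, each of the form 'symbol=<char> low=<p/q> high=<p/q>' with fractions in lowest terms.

Step 1: interval [0/1, 1/1), width = 1/1 - 0/1 = 1/1
  'b': [0/1 + 1/1*0/1, 0/1 + 1/1*3/4) = [0/1, 3/4)
  'a': [0/1 + 1/1*3/4, 0/1 + 1/1*7/8) = [3/4, 7/8) <- contains code 111/128
  'f': [0/1 + 1/1*7/8, 0/1 + 1/1*1/1) = [7/8, 1/1)
  emit 'a', narrow to [3/4, 7/8)
Step 2: interval [3/4, 7/8), width = 7/8 - 3/4 = 1/8
  'b': [3/4 + 1/8*0/1, 3/4 + 1/8*3/4) = [3/4, 27/32)
  'a': [3/4 + 1/8*3/4, 3/4 + 1/8*7/8) = [27/32, 55/64)
  'f': [3/4 + 1/8*7/8, 3/4 + 1/8*1/1) = [55/64, 7/8) <- contains code 111/128
  emit 'f', narrow to [55/64, 7/8)

Answer: symbol=a low=3/4 high=7/8
symbol=f low=55/64 high=7/8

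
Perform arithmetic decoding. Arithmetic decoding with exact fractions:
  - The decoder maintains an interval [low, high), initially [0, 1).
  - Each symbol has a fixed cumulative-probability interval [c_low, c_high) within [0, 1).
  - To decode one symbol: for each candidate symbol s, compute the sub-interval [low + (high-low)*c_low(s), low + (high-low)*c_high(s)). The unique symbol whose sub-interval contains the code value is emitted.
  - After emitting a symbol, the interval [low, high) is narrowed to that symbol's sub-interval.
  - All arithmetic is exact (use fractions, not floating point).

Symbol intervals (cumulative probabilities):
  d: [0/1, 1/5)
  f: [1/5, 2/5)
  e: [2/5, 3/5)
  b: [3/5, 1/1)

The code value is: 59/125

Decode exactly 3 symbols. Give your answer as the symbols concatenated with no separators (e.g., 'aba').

Step 1: interval [0/1, 1/1), width = 1/1 - 0/1 = 1/1
  'd': [0/1 + 1/1*0/1, 0/1 + 1/1*1/5) = [0/1, 1/5)
  'f': [0/1 + 1/1*1/5, 0/1 + 1/1*2/5) = [1/5, 2/5)
  'e': [0/1 + 1/1*2/5, 0/1 + 1/1*3/5) = [2/5, 3/5) <- contains code 59/125
  'b': [0/1 + 1/1*3/5, 0/1 + 1/1*1/1) = [3/5, 1/1)
  emit 'e', narrow to [2/5, 3/5)
Step 2: interval [2/5, 3/5), width = 3/5 - 2/5 = 1/5
  'd': [2/5 + 1/5*0/1, 2/5 + 1/5*1/5) = [2/5, 11/25)
  'f': [2/5 + 1/5*1/5, 2/5 + 1/5*2/5) = [11/25, 12/25) <- contains code 59/125
  'e': [2/5 + 1/5*2/5, 2/5 + 1/5*3/5) = [12/25, 13/25)
  'b': [2/5 + 1/5*3/5, 2/5 + 1/5*1/1) = [13/25, 3/5)
  emit 'f', narrow to [11/25, 12/25)
Step 3: interval [11/25, 12/25), width = 12/25 - 11/25 = 1/25
  'd': [11/25 + 1/25*0/1, 11/25 + 1/25*1/5) = [11/25, 56/125)
  'f': [11/25 + 1/25*1/5, 11/25 + 1/25*2/5) = [56/125, 57/125)
  'e': [11/25 + 1/25*2/5, 11/25 + 1/25*3/5) = [57/125, 58/125)
  'b': [11/25 + 1/25*3/5, 11/25 + 1/25*1/1) = [58/125, 12/25) <- contains code 59/125
  emit 'b', narrow to [58/125, 12/25)

Answer: efb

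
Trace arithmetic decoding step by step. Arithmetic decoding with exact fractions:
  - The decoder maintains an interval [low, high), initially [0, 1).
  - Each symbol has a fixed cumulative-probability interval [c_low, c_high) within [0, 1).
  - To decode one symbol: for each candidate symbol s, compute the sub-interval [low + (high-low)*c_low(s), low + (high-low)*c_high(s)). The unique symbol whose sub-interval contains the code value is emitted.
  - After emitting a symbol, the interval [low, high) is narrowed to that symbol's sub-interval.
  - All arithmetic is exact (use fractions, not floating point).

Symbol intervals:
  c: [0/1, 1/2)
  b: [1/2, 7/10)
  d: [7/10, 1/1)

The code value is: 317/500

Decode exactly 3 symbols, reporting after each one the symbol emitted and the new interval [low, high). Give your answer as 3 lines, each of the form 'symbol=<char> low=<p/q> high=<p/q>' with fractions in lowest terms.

Answer: symbol=b low=1/2 high=7/10
symbol=b low=3/5 high=16/25
symbol=d low=157/250 high=16/25

Derivation:
Step 1: interval [0/1, 1/1), width = 1/1 - 0/1 = 1/1
  'c': [0/1 + 1/1*0/1, 0/1 + 1/1*1/2) = [0/1, 1/2)
  'b': [0/1 + 1/1*1/2, 0/1 + 1/1*7/10) = [1/2, 7/10) <- contains code 317/500
  'd': [0/1 + 1/1*7/10, 0/1 + 1/1*1/1) = [7/10, 1/1)
  emit 'b', narrow to [1/2, 7/10)
Step 2: interval [1/2, 7/10), width = 7/10 - 1/2 = 1/5
  'c': [1/2 + 1/5*0/1, 1/2 + 1/5*1/2) = [1/2, 3/5)
  'b': [1/2 + 1/5*1/2, 1/2 + 1/5*7/10) = [3/5, 16/25) <- contains code 317/500
  'd': [1/2 + 1/5*7/10, 1/2 + 1/5*1/1) = [16/25, 7/10)
  emit 'b', narrow to [3/5, 16/25)
Step 3: interval [3/5, 16/25), width = 16/25 - 3/5 = 1/25
  'c': [3/5 + 1/25*0/1, 3/5 + 1/25*1/2) = [3/5, 31/50)
  'b': [3/5 + 1/25*1/2, 3/5 + 1/25*7/10) = [31/50, 157/250)
  'd': [3/5 + 1/25*7/10, 3/5 + 1/25*1/1) = [157/250, 16/25) <- contains code 317/500
  emit 'd', narrow to [157/250, 16/25)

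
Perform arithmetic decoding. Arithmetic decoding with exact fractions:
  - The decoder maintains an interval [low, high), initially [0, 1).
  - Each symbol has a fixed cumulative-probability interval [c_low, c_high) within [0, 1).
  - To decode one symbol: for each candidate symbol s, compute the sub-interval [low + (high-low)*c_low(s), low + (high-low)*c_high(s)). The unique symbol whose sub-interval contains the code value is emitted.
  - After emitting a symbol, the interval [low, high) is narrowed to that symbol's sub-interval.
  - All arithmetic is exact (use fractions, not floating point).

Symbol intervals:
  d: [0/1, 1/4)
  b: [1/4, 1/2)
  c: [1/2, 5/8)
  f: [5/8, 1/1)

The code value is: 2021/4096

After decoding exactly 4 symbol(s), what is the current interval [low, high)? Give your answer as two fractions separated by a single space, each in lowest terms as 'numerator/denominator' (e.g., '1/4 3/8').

Step 1: interval [0/1, 1/1), width = 1/1 - 0/1 = 1/1
  'd': [0/1 + 1/1*0/1, 0/1 + 1/1*1/4) = [0/1, 1/4)
  'b': [0/1 + 1/1*1/4, 0/1 + 1/1*1/2) = [1/4, 1/2) <- contains code 2021/4096
  'c': [0/1 + 1/1*1/2, 0/1 + 1/1*5/8) = [1/2, 5/8)
  'f': [0/1 + 1/1*5/8, 0/1 + 1/1*1/1) = [5/8, 1/1)
  emit 'b', narrow to [1/4, 1/2)
Step 2: interval [1/4, 1/2), width = 1/2 - 1/4 = 1/4
  'd': [1/4 + 1/4*0/1, 1/4 + 1/4*1/4) = [1/4, 5/16)
  'b': [1/4 + 1/4*1/4, 1/4 + 1/4*1/2) = [5/16, 3/8)
  'c': [1/4 + 1/4*1/2, 1/4 + 1/4*5/8) = [3/8, 13/32)
  'f': [1/4 + 1/4*5/8, 1/4 + 1/4*1/1) = [13/32, 1/2) <- contains code 2021/4096
  emit 'f', narrow to [13/32, 1/2)
Step 3: interval [13/32, 1/2), width = 1/2 - 13/32 = 3/32
  'd': [13/32 + 3/32*0/1, 13/32 + 3/32*1/4) = [13/32, 55/128)
  'b': [13/32 + 3/32*1/4, 13/32 + 3/32*1/2) = [55/128, 29/64)
  'c': [13/32 + 3/32*1/2, 13/32 + 3/32*5/8) = [29/64, 119/256)
  'f': [13/32 + 3/32*5/8, 13/32 + 3/32*1/1) = [119/256, 1/2) <- contains code 2021/4096
  emit 'f', narrow to [119/256, 1/2)
Step 4: interval [119/256, 1/2), width = 1/2 - 119/256 = 9/256
  'd': [119/256 + 9/256*0/1, 119/256 + 9/256*1/4) = [119/256, 485/1024)
  'b': [119/256 + 9/256*1/4, 119/256 + 9/256*1/2) = [485/1024, 247/512)
  'c': [119/256 + 9/256*1/2, 119/256 + 9/256*5/8) = [247/512, 997/2048)
  'f': [119/256 + 9/256*5/8, 119/256 + 9/256*1/1) = [997/2048, 1/2) <- contains code 2021/4096
  emit 'f', narrow to [997/2048, 1/2)

Answer: 997/2048 1/2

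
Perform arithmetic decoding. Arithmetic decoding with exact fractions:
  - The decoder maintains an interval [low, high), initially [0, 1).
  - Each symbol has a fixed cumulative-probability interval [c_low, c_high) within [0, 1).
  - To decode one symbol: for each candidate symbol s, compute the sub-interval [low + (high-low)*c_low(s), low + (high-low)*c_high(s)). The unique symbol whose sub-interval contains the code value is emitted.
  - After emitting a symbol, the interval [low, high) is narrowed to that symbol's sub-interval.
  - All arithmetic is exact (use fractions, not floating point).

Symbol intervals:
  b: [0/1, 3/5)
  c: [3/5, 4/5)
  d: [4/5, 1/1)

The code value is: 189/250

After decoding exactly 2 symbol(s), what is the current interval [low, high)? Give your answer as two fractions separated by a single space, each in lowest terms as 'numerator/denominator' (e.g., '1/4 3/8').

Step 1: interval [0/1, 1/1), width = 1/1 - 0/1 = 1/1
  'b': [0/1 + 1/1*0/1, 0/1 + 1/1*3/5) = [0/1, 3/5)
  'c': [0/1 + 1/1*3/5, 0/1 + 1/1*4/5) = [3/5, 4/5) <- contains code 189/250
  'd': [0/1 + 1/1*4/5, 0/1 + 1/1*1/1) = [4/5, 1/1)
  emit 'c', narrow to [3/5, 4/5)
Step 2: interval [3/5, 4/5), width = 4/5 - 3/5 = 1/5
  'b': [3/5 + 1/5*0/1, 3/5 + 1/5*3/5) = [3/5, 18/25)
  'c': [3/5 + 1/5*3/5, 3/5 + 1/5*4/5) = [18/25, 19/25) <- contains code 189/250
  'd': [3/5 + 1/5*4/5, 3/5 + 1/5*1/1) = [19/25, 4/5)
  emit 'c', narrow to [18/25, 19/25)

Answer: 18/25 19/25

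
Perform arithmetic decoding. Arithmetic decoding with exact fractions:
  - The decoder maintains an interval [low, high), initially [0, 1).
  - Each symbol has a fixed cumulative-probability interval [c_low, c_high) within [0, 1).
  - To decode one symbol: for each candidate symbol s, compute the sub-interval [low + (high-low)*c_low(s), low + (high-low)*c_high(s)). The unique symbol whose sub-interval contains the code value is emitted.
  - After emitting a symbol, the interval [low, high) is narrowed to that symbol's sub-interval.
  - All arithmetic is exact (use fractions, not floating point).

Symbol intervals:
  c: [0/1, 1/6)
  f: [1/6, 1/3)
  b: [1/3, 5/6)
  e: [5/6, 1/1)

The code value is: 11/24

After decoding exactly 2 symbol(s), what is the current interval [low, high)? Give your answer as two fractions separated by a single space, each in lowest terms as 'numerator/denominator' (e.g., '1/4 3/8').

Step 1: interval [0/1, 1/1), width = 1/1 - 0/1 = 1/1
  'c': [0/1 + 1/1*0/1, 0/1 + 1/1*1/6) = [0/1, 1/6)
  'f': [0/1 + 1/1*1/6, 0/1 + 1/1*1/3) = [1/6, 1/3)
  'b': [0/1 + 1/1*1/3, 0/1 + 1/1*5/6) = [1/3, 5/6) <- contains code 11/24
  'e': [0/1 + 1/1*5/6, 0/1 + 1/1*1/1) = [5/6, 1/1)
  emit 'b', narrow to [1/3, 5/6)
Step 2: interval [1/3, 5/6), width = 5/6 - 1/3 = 1/2
  'c': [1/3 + 1/2*0/1, 1/3 + 1/2*1/6) = [1/3, 5/12)
  'f': [1/3 + 1/2*1/6, 1/3 + 1/2*1/3) = [5/12, 1/2) <- contains code 11/24
  'b': [1/3 + 1/2*1/3, 1/3 + 1/2*5/6) = [1/2, 3/4)
  'e': [1/3 + 1/2*5/6, 1/3 + 1/2*1/1) = [3/4, 5/6)
  emit 'f', narrow to [5/12, 1/2)

Answer: 5/12 1/2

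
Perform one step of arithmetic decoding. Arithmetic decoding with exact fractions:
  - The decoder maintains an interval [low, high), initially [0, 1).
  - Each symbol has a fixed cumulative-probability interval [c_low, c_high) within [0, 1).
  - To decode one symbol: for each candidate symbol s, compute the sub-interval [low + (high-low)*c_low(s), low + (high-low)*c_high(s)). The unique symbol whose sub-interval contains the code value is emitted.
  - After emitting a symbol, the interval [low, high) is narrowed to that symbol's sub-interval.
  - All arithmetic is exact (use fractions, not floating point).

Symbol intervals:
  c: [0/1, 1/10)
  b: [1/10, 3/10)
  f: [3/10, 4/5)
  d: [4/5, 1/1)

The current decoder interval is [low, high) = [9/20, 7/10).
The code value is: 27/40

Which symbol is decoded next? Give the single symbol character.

Interval width = high − low = 7/10 − 9/20 = 1/4
Scaled code = (code − low) / width = (27/40 − 9/20) / 1/4 = 9/10
  c: [0/1, 1/10) 
  b: [1/10, 3/10) 
  f: [3/10, 4/5) 
  d: [4/5, 1/1) ← scaled code falls here ✓

Answer: d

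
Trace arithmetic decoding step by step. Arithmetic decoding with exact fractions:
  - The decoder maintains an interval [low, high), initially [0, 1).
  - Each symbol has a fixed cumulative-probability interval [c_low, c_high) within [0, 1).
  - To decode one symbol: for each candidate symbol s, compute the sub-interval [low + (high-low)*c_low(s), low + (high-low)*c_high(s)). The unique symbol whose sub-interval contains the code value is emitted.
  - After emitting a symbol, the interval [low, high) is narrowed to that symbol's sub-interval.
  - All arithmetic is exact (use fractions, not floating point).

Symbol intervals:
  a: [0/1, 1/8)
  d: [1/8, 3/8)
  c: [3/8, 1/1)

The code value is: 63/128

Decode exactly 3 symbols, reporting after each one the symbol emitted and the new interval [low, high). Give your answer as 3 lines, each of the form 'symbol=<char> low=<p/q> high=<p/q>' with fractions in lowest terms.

Answer: symbol=c low=3/8 high=1/1
symbol=d low=29/64 high=39/64
symbol=d low=121/256 high=131/256

Derivation:
Step 1: interval [0/1, 1/1), width = 1/1 - 0/1 = 1/1
  'a': [0/1 + 1/1*0/1, 0/1 + 1/1*1/8) = [0/1, 1/8)
  'd': [0/1 + 1/1*1/8, 0/1 + 1/1*3/8) = [1/8, 3/8)
  'c': [0/1 + 1/1*3/8, 0/1 + 1/1*1/1) = [3/8, 1/1) <- contains code 63/128
  emit 'c', narrow to [3/8, 1/1)
Step 2: interval [3/8, 1/1), width = 1/1 - 3/8 = 5/8
  'a': [3/8 + 5/8*0/1, 3/8 + 5/8*1/8) = [3/8, 29/64)
  'd': [3/8 + 5/8*1/8, 3/8 + 5/8*3/8) = [29/64, 39/64) <- contains code 63/128
  'c': [3/8 + 5/8*3/8, 3/8 + 5/8*1/1) = [39/64, 1/1)
  emit 'd', narrow to [29/64, 39/64)
Step 3: interval [29/64, 39/64), width = 39/64 - 29/64 = 5/32
  'a': [29/64 + 5/32*0/1, 29/64 + 5/32*1/8) = [29/64, 121/256)
  'd': [29/64 + 5/32*1/8, 29/64 + 5/32*3/8) = [121/256, 131/256) <- contains code 63/128
  'c': [29/64 + 5/32*3/8, 29/64 + 5/32*1/1) = [131/256, 39/64)
  emit 'd', narrow to [121/256, 131/256)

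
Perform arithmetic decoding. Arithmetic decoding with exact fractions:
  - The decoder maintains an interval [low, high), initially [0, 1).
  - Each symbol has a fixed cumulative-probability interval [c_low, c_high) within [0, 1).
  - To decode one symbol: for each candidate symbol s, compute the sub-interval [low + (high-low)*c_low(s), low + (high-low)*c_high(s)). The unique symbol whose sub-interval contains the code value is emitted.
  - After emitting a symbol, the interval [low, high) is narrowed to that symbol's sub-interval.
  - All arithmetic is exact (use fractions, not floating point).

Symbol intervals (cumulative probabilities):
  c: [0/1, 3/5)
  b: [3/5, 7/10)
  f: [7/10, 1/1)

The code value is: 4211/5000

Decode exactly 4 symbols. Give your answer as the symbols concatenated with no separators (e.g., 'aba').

Step 1: interval [0/1, 1/1), width = 1/1 - 0/1 = 1/1
  'c': [0/1 + 1/1*0/1, 0/1 + 1/1*3/5) = [0/1, 3/5)
  'b': [0/1 + 1/1*3/5, 0/1 + 1/1*7/10) = [3/5, 7/10)
  'f': [0/1 + 1/1*7/10, 0/1 + 1/1*1/1) = [7/10, 1/1) <- contains code 4211/5000
  emit 'f', narrow to [7/10, 1/1)
Step 2: interval [7/10, 1/1), width = 1/1 - 7/10 = 3/10
  'c': [7/10 + 3/10*0/1, 7/10 + 3/10*3/5) = [7/10, 22/25) <- contains code 4211/5000
  'b': [7/10 + 3/10*3/5, 7/10 + 3/10*7/10) = [22/25, 91/100)
  'f': [7/10 + 3/10*7/10, 7/10 + 3/10*1/1) = [91/100, 1/1)
  emit 'c', narrow to [7/10, 22/25)
Step 3: interval [7/10, 22/25), width = 22/25 - 7/10 = 9/50
  'c': [7/10 + 9/50*0/1, 7/10 + 9/50*3/5) = [7/10, 101/125)
  'b': [7/10 + 9/50*3/5, 7/10 + 9/50*7/10) = [101/125, 413/500)
  'f': [7/10 + 9/50*7/10, 7/10 + 9/50*1/1) = [413/500, 22/25) <- contains code 4211/5000
  emit 'f', narrow to [413/500, 22/25)
Step 4: interval [413/500, 22/25), width = 22/25 - 413/500 = 27/500
  'c': [413/500 + 27/500*0/1, 413/500 + 27/500*3/5) = [413/500, 1073/1250) <- contains code 4211/5000
  'b': [413/500 + 27/500*3/5, 413/500 + 27/500*7/10) = [1073/1250, 4319/5000)
  'f': [413/500 + 27/500*7/10, 413/500 + 27/500*1/1) = [4319/5000, 22/25)
  emit 'c', narrow to [413/500, 1073/1250)

Answer: fcfc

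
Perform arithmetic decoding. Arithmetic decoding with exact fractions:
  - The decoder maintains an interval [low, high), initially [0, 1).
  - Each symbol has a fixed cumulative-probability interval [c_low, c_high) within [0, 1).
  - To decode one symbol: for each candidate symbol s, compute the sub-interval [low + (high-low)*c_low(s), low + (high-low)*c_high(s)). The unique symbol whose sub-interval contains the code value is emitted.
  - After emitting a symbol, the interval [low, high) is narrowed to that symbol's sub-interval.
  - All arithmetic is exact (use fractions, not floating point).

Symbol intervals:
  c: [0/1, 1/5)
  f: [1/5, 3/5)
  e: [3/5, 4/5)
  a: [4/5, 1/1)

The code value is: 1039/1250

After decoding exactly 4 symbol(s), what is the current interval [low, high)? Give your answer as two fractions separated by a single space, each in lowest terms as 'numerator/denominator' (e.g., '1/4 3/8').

Answer: 519/625 104/125

Derivation:
Step 1: interval [0/1, 1/1), width = 1/1 - 0/1 = 1/1
  'c': [0/1 + 1/1*0/1, 0/1 + 1/1*1/5) = [0/1, 1/5)
  'f': [0/1 + 1/1*1/5, 0/1 + 1/1*3/5) = [1/5, 3/5)
  'e': [0/1 + 1/1*3/5, 0/1 + 1/1*4/5) = [3/5, 4/5)
  'a': [0/1 + 1/1*4/5, 0/1 + 1/1*1/1) = [4/5, 1/1) <- contains code 1039/1250
  emit 'a', narrow to [4/5, 1/1)
Step 2: interval [4/5, 1/1), width = 1/1 - 4/5 = 1/5
  'c': [4/5 + 1/5*0/1, 4/5 + 1/5*1/5) = [4/5, 21/25) <- contains code 1039/1250
  'f': [4/5 + 1/5*1/5, 4/5 + 1/5*3/5) = [21/25, 23/25)
  'e': [4/5 + 1/5*3/5, 4/5 + 1/5*4/5) = [23/25, 24/25)
  'a': [4/5 + 1/5*4/5, 4/5 + 1/5*1/1) = [24/25, 1/1)
  emit 'c', narrow to [4/5, 21/25)
Step 3: interval [4/5, 21/25), width = 21/25 - 4/5 = 1/25
  'c': [4/5 + 1/25*0/1, 4/5 + 1/25*1/5) = [4/5, 101/125)
  'f': [4/5 + 1/25*1/5, 4/5 + 1/25*3/5) = [101/125, 103/125)
  'e': [4/5 + 1/25*3/5, 4/5 + 1/25*4/5) = [103/125, 104/125) <- contains code 1039/1250
  'a': [4/5 + 1/25*4/5, 4/5 + 1/25*1/1) = [104/125, 21/25)
  emit 'e', narrow to [103/125, 104/125)
Step 4: interval [103/125, 104/125), width = 104/125 - 103/125 = 1/125
  'c': [103/125 + 1/125*0/1, 103/125 + 1/125*1/5) = [103/125, 516/625)
  'f': [103/125 + 1/125*1/5, 103/125 + 1/125*3/5) = [516/625, 518/625)
  'e': [103/125 + 1/125*3/5, 103/125 + 1/125*4/5) = [518/625, 519/625)
  'a': [103/125 + 1/125*4/5, 103/125 + 1/125*1/1) = [519/625, 104/125) <- contains code 1039/1250
  emit 'a', narrow to [519/625, 104/125)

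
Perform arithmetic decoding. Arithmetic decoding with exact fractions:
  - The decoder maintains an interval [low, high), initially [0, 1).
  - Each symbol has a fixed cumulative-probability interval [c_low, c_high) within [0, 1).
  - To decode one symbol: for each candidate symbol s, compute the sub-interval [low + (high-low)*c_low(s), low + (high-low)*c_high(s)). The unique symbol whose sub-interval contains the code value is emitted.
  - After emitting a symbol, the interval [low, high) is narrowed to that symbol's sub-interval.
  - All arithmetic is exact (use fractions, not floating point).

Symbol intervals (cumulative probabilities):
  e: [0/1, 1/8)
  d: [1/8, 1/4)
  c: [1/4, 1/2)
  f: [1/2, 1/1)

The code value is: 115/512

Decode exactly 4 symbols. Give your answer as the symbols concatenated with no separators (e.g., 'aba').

Answer: dffd

Derivation:
Step 1: interval [0/1, 1/1), width = 1/1 - 0/1 = 1/1
  'e': [0/1 + 1/1*0/1, 0/1 + 1/1*1/8) = [0/1, 1/8)
  'd': [0/1 + 1/1*1/8, 0/1 + 1/1*1/4) = [1/8, 1/4) <- contains code 115/512
  'c': [0/1 + 1/1*1/4, 0/1 + 1/1*1/2) = [1/4, 1/2)
  'f': [0/1 + 1/1*1/2, 0/1 + 1/1*1/1) = [1/2, 1/1)
  emit 'd', narrow to [1/8, 1/4)
Step 2: interval [1/8, 1/4), width = 1/4 - 1/8 = 1/8
  'e': [1/8 + 1/8*0/1, 1/8 + 1/8*1/8) = [1/8, 9/64)
  'd': [1/8 + 1/8*1/8, 1/8 + 1/8*1/4) = [9/64, 5/32)
  'c': [1/8 + 1/8*1/4, 1/8 + 1/8*1/2) = [5/32, 3/16)
  'f': [1/8 + 1/8*1/2, 1/8 + 1/8*1/1) = [3/16, 1/4) <- contains code 115/512
  emit 'f', narrow to [3/16, 1/4)
Step 3: interval [3/16, 1/4), width = 1/4 - 3/16 = 1/16
  'e': [3/16 + 1/16*0/1, 3/16 + 1/16*1/8) = [3/16, 25/128)
  'd': [3/16 + 1/16*1/8, 3/16 + 1/16*1/4) = [25/128, 13/64)
  'c': [3/16 + 1/16*1/4, 3/16 + 1/16*1/2) = [13/64, 7/32)
  'f': [3/16 + 1/16*1/2, 3/16 + 1/16*1/1) = [7/32, 1/4) <- contains code 115/512
  emit 'f', narrow to [7/32, 1/4)
Step 4: interval [7/32, 1/4), width = 1/4 - 7/32 = 1/32
  'e': [7/32 + 1/32*0/1, 7/32 + 1/32*1/8) = [7/32, 57/256)
  'd': [7/32 + 1/32*1/8, 7/32 + 1/32*1/4) = [57/256, 29/128) <- contains code 115/512
  'c': [7/32 + 1/32*1/4, 7/32 + 1/32*1/2) = [29/128, 15/64)
  'f': [7/32 + 1/32*1/2, 7/32 + 1/32*1/1) = [15/64, 1/4)
  emit 'd', narrow to [57/256, 29/128)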